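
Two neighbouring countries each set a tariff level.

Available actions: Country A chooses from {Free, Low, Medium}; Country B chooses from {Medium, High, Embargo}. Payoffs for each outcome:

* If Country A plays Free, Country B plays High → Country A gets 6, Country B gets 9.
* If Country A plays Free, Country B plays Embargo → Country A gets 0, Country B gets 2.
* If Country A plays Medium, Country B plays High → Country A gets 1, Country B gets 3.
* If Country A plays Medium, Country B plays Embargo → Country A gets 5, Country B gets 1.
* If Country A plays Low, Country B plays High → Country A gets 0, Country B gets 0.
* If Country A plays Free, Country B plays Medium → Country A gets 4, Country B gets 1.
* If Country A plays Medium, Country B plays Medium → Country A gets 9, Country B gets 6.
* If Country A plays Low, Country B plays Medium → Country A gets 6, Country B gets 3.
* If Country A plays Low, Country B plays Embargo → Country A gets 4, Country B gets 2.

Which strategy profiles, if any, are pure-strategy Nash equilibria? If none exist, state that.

The pure Nash equilibria are (Free, High) and (Medium, Medium).

(Free, Medium): Country A can switch to Low (4 → 6). Not NE.
(Free, High): Country A gets 6, best alternative 1; Country B gets 9, best alternative 2. No profitable deviation — NE.
(Free, Embargo): Country A can switch to Low (0 → 4). Not NE.
(Low, Medium): Country A can switch to Medium (6 → 9). Not NE.
(Low, High): Country A can switch to Free (0 → 6). Not NE.
(Low, Embargo): Country A can switch to Medium (4 → 5). Not NE.
(Medium, Medium): Country A gets 9, best alternative 6; Country B gets 6, best alternative 3. No profitable deviation — NE.
(Medium, High): Country A can switch to Free (1 → 6). Not NE.
(The remaining 1 profile has a profitable deviation by the same check.)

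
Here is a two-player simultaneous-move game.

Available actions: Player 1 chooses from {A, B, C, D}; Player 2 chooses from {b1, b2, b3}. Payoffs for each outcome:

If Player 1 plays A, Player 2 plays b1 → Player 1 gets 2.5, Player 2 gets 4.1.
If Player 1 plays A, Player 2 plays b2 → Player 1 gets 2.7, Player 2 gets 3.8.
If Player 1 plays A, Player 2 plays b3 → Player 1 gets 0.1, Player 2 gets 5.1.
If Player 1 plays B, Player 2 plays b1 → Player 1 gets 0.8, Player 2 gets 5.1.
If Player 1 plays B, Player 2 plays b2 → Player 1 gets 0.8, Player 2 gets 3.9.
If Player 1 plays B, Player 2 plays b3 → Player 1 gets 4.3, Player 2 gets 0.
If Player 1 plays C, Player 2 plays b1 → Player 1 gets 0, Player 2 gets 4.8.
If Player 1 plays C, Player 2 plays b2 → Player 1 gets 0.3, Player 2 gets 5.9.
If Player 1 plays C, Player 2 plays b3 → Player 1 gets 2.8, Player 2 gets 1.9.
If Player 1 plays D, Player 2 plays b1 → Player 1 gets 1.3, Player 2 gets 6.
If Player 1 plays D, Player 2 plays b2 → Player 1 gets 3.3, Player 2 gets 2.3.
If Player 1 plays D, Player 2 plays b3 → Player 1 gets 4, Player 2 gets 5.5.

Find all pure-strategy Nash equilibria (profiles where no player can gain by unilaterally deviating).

For each strategy profile, look for a profitable unilateral deviation.
(A, b1): Player 2 can switch to b3 (4.1 → 5.1). Not NE.
(A, b2): Player 1 can switch to D (2.7 → 3.3). Not NE.
(A, b3): Player 1 can switch to B (0.1 → 4.3). Not NE.
(B, b1): Player 1 can switch to A (0.8 → 2.5). Not NE.
(B, b2): Player 1 can switch to A (0.8 → 2.7). Not NE.
(B, b3): Player 2 can switch to b1 (0 → 5.1). Not NE.
(The remaining 6 profiles each have a profitable deviation by the same check.)

There is no pure-strategy Nash equilibrium.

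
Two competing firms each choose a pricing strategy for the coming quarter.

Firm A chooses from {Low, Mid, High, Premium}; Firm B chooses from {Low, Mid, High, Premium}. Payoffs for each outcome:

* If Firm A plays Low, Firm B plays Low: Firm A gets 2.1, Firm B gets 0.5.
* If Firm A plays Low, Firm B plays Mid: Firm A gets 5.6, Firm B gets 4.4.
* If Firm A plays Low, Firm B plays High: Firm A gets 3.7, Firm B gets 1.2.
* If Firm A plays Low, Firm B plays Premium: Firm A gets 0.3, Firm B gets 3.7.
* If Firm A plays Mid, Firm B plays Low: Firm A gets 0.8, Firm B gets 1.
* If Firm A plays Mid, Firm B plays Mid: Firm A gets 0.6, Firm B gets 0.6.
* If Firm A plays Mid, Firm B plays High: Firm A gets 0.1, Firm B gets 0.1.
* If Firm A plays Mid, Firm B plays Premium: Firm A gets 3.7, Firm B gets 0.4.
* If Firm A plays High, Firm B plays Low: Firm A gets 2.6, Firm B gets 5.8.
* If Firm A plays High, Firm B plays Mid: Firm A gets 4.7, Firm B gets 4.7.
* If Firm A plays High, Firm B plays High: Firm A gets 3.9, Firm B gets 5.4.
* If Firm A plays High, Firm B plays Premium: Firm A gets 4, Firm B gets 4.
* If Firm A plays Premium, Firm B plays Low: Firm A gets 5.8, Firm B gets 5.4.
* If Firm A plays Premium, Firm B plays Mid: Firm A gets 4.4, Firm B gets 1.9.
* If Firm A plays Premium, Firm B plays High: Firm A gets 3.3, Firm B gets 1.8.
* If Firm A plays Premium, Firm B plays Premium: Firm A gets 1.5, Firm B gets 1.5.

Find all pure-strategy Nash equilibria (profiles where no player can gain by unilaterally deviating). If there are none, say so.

The pure Nash equilibria are (Low, Mid) and (Premium, Low).

For each player, find the best response to each opponent profile; mutual best responses are the pure NE.
Firm A against Low: payoffs 2.1, 0.8, 2.6, 5.8 → best response Premium.
Firm A against Mid: payoffs 5.6, 0.6, 4.7, 4.4 → best response Low.
Firm A against High: payoffs 3.7, 0.1, 3.9, 3.3 → best response High.
Firm A against Premium: payoffs 0.3, 3.7, 4, 1.5 → best response High.
Firm B against Low: payoffs 0.5, 4.4, 1.2, 3.7 → best response Mid.
Firm B against Mid: payoffs 1, 0.6, 0.1, 0.4 → best response Low.
Firm B against High: payoffs 5.8, 4.7, 5.4, 4 → best response Low.
Firm B against Premium: payoffs 5.4, 1.9, 1.8, 1.5 → best response Low.
Mutual best responses: (Low, Mid); (Premium, Low).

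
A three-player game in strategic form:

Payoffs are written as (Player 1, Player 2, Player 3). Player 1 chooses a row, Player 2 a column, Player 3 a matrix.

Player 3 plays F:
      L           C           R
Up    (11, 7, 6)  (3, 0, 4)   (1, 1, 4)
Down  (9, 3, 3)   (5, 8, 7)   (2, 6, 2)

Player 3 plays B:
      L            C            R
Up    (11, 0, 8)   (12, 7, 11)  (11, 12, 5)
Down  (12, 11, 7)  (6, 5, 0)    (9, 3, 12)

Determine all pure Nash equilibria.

Player 1 against (L, F): payoffs 11, 9 → best response Up.
Player 1 against (L, B): payoffs 11, 12 → best response Down.
Player 1 against (C, F): payoffs 3, 5 → best response Down.
Player 1 against (C, B): payoffs 12, 6 → best response Up.
Player 1 against (R, F): payoffs 1, 2 → best response Down.
Player 1 against (R, B): payoffs 11, 9 → best response Up.
Player 2 against (Up, F): payoffs 7, 0, 1 → best response L.
Player 2 against (Up, B): payoffs 0, 7, 12 → best response R.
Player 2 against (Down, F): payoffs 3, 8, 6 → best response C.
Player 2 against (Down, B): payoffs 11, 5, 3 → best response L.
Player 3 against (Up, L): payoffs 6, 8 → best response B.
Player 3 against (Up, C): payoffs 4, 11 → best response B.
Player 3 against (Up, R): payoffs 4, 5 → best response B.
Player 3 against (Down, L): payoffs 3, 7 → best response B.
Player 3 against (Down, C): payoffs 7, 0 → best response F.
Player 3 against (Down, R): payoffs 2, 12 → best response B.
Mutual best responses: (Up, R, B); (Down, L, B); (Down, C, F).

Pure-strategy Nash equilibria: (Up, R, B), (Down, L, B), (Down, C, F)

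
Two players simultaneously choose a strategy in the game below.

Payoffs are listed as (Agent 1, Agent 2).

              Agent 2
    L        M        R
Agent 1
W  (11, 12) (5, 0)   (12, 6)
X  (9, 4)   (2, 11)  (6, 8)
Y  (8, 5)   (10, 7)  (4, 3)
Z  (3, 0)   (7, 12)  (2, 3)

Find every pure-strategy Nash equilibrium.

(W, L): Agent 1 gets 11, best alternative 9; Agent 2 gets 12, best alternative 6. No profitable deviation — NE.
(W, M): Agent 1 can switch to Y (5 → 10). Not NE.
(W, R): Agent 2 can switch to L (6 → 12). Not NE.
(X, L): Agent 1 can switch to W (9 → 11). Not NE.
(X, M): Agent 1 can switch to W (2 → 5). Not NE.
(X, R): Agent 1 can switch to W (6 → 12). Not NE.
(Y, L): Agent 1 can switch to W (8 → 11). Not NE.
(Y, M): Agent 1 gets 10, best alternative 7; Agent 2 gets 7, best alternative 5. No profitable deviation — NE.
(Y, R): Agent 1 can switch to W (4 → 12). Not NE.
(Z, L): Agent 1 can switch to W (3 → 11). Not NE.
(Z, M): Agent 1 can switch to Y (7 → 10). Not NE.
(Z, R): Agent 1 can switch to W (2 → 12). Not NE.

The pure Nash equilibria are (W, L); (Y, M).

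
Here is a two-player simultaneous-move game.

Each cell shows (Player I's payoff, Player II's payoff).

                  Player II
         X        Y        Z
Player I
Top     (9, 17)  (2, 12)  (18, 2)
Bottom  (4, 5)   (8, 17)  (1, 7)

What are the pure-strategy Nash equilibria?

For each player, find the best response to each opponent profile; mutual best responses are the pure NE.
Player I against X: payoffs 9, 4 → best response Top.
Player I against Y: payoffs 2, 8 → best response Bottom.
Player I against Z: payoffs 18, 1 → best response Top.
Player II against Top: payoffs 17, 12, 2 → best response X.
Player II against Bottom: payoffs 5, 17, 7 → best response Y.
Mutual best responses: (Top, X); (Bottom, Y).

Pure-strategy Nash equilibria: (Top, X), (Bottom, Y)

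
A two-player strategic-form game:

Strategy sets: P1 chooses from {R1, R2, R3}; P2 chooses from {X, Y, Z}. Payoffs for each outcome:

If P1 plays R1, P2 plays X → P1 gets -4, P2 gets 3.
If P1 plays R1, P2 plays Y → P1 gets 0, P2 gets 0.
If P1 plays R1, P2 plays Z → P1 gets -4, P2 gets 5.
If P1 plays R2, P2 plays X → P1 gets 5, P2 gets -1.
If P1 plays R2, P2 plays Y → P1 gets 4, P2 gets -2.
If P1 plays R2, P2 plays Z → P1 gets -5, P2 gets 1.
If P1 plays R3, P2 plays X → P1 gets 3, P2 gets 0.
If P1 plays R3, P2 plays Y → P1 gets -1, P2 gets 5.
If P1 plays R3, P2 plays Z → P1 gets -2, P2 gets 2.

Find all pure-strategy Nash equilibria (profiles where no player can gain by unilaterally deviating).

No pure-strategy Nash equilibrium.

(R1, X): P1 can switch to R2 (-4 → 5). Not NE.
(R1, Y): P1 can switch to R2 (0 → 4). Not NE.
(R1, Z): P1 can switch to R3 (-4 → -2). Not NE.
(R2, X): P2 can switch to Z (-1 → 1). Not NE.
(R2, Y): P2 can switch to X (-2 → -1). Not NE.
(R2, Z): P1 can switch to R1 (-5 → -4). Not NE.
(R3, X): P1 can switch to R2 (3 → 5). Not NE.
(R3, Y): P1 can switch to R1 (-1 → 0). Not NE.
(R3, Z): P2 can switch to Y (2 → 5). Not NE.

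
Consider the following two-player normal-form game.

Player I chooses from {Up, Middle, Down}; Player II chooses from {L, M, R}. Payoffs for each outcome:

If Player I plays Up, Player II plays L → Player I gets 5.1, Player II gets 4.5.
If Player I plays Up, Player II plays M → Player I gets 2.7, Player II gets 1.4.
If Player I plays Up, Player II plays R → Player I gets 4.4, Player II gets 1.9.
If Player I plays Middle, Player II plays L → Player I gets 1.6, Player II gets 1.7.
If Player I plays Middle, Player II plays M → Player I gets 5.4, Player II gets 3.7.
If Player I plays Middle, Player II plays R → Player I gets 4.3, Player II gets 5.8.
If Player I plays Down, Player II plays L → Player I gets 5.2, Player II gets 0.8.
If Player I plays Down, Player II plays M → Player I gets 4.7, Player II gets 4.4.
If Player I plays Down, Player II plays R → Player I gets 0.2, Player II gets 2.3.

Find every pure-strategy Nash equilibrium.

none

(Up, L): Player I can switch to Down (5.1 → 5.2). Not NE.
(Up, M): Player I can switch to Middle (2.7 → 5.4). Not NE.
(Up, R): Player II can switch to L (1.9 → 4.5). Not NE.
(Middle, L): Player I can switch to Up (1.6 → 5.1). Not NE.
(Middle, M): Player II can switch to R (3.7 → 5.8). Not NE.
(Middle, R): Player I can switch to Up (4.3 → 4.4). Not NE.
(Down, L): Player II can switch to M (0.8 → 4.4). Not NE.
(Down, M): Player I can switch to Middle (4.7 → 5.4). Not NE.
(The remaining 1 profile has a profitable deviation by the same check.)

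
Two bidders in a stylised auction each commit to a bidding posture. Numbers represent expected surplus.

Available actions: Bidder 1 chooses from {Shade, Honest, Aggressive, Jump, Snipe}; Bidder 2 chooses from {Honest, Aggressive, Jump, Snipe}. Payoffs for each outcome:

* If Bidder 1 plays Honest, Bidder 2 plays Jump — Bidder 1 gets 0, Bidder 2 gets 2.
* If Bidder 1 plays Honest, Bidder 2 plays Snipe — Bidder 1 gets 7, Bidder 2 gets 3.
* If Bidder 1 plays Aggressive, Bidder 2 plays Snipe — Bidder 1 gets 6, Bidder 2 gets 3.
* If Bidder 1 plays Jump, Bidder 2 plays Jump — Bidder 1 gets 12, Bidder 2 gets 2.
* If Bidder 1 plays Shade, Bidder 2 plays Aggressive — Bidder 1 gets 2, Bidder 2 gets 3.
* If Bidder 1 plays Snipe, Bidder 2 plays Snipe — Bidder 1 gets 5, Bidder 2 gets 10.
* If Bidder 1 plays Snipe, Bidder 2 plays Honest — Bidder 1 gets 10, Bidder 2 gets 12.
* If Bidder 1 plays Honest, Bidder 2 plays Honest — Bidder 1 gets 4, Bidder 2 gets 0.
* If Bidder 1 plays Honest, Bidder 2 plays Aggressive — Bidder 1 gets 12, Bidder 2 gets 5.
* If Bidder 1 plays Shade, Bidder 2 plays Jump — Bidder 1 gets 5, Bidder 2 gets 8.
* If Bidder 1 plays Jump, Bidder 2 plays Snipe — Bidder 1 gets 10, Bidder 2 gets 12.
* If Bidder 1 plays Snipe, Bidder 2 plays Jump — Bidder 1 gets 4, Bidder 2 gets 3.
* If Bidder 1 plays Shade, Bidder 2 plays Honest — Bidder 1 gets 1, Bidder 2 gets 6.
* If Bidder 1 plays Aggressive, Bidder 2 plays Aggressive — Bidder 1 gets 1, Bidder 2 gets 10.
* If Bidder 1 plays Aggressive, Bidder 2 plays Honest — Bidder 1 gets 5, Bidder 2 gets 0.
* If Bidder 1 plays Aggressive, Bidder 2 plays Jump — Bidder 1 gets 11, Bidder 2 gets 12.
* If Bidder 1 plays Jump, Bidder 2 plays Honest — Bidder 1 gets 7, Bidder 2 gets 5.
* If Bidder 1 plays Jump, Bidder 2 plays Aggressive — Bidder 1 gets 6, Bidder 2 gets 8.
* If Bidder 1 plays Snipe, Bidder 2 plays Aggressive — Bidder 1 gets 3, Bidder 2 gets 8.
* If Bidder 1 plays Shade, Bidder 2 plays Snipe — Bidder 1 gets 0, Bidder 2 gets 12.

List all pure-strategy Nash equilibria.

Check each profile: it is a Nash equilibrium iff no player can strictly gain by switching unilaterally.
(Shade, Honest): Bidder 1 can switch to Honest (1 → 4). Not NE.
(Shade, Aggressive): Bidder 1 can switch to Honest (2 → 12). Not NE.
(Shade, Jump): Bidder 1 can switch to Aggressive (5 → 11). Not NE.
(Shade, Snipe): Bidder 1 can switch to Honest (0 → 7). Not NE.
(Honest, Honest): Bidder 1 can switch to Aggressive (4 → 5). Not NE.
(Honest, Aggressive): Bidder 1 gets 12, best alternative 6; Bidder 2 gets 5, best alternative 3. No profitable deviation — NE.
(Honest, Jump): Bidder 1 can switch to Shade (0 → 5). Not NE.
(Jump, Snipe): Bidder 1 gets 10, best alternative 7; Bidder 2 gets 12, best alternative 8. No profitable deviation — NE.
(Snipe, Honest): Bidder 1 gets 10, best alternative 7; Bidder 2 gets 12, best alternative 10. No profitable deviation — NE.
(The remaining 11 profiles each have a profitable deviation by the same check.)

(Honest, Aggressive); (Jump, Snipe); (Snipe, Honest)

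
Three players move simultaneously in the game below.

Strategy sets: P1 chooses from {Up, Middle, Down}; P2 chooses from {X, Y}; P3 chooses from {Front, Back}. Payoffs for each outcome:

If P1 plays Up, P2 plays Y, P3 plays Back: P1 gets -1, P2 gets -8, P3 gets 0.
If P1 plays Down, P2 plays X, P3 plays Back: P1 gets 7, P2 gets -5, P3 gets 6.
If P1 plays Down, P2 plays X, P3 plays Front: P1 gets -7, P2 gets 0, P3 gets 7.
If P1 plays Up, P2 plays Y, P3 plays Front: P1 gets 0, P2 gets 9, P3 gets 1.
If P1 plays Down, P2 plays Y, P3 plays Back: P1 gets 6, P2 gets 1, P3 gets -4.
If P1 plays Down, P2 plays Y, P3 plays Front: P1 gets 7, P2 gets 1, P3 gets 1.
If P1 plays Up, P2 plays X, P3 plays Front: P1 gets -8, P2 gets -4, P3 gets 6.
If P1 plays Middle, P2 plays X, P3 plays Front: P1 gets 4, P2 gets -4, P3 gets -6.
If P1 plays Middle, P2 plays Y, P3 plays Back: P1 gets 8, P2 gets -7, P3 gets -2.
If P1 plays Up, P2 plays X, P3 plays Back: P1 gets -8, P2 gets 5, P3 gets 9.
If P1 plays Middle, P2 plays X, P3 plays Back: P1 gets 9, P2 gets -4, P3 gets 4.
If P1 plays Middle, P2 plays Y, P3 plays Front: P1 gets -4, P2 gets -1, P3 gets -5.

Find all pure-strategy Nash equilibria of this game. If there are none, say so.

P1 against (X, Front): payoffs -8, 4, -7 → best response Middle.
P1 against (X, Back): payoffs -8, 9, 7 → best response Middle.
P1 against (Y, Front): payoffs 0, -4, 7 → best response Down.
P1 against (Y, Back): payoffs -1, 8, 6 → best response Middle.
P2 against (Up, Front): payoffs -4, 9 → best response Y.
P2 against (Up, Back): payoffs 5, -8 → best response X.
P2 against (Middle, Front): payoffs -4, -1 → best response Y.
P2 against (Middle, Back): payoffs -4, -7 → best response X.
P2 against (Down, Front): payoffs 0, 1 → best response Y.
P2 against (Down, Back): payoffs -5, 1 → best response Y.
P3 against (Up, X): payoffs 6, 9 → best response Back.
P3 against (Up, Y): payoffs 1, 0 → best response Front.
P3 against (Middle, X): payoffs -6, 4 → best response Back.
P3 against (Middle, Y): payoffs -5, -2 → best response Back.
P3 against (Down, X): payoffs 7, 6 → best response Front.
P3 against (Down, Y): payoffs 1, -4 → best response Front.
Mutual best responses: (Middle, X, Back); (Down, Y, Front).

The pure Nash equilibria are (Middle, X, Back); (Down, Y, Front).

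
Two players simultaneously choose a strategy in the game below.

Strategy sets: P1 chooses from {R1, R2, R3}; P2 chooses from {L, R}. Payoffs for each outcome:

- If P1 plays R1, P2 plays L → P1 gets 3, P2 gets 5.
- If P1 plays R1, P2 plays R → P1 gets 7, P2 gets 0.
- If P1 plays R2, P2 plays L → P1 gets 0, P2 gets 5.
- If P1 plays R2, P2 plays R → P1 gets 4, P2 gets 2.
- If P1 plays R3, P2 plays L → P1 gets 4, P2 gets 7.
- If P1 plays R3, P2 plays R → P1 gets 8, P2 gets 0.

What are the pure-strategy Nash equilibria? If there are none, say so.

(R3, L)

P1 against L: payoffs 3, 0, 4 → best response R3.
P1 against R: payoffs 7, 4, 8 → best response R3.
P2 against R1: payoffs 5, 0 → best response L.
P2 against R2: payoffs 5, 2 → best response L.
P2 against R3: payoffs 7, 0 → best response L.
Mutual best responses: (R3, L).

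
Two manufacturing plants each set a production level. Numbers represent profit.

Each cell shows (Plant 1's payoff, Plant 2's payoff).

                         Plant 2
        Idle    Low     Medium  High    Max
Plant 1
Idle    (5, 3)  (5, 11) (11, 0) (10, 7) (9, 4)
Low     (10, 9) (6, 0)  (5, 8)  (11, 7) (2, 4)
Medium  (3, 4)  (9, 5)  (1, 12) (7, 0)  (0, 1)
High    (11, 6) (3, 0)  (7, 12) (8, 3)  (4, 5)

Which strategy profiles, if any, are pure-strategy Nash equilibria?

There is no pure-strategy Nash equilibrium.

Mark each player's best response to every combination of opponents' strategies; a profile where every player is best-responding is a pure Nash equilibrium.
Plant 1 against Idle: payoffs 5, 10, 3, 11 → best response High.
Plant 1 against Low: payoffs 5, 6, 9, 3 → best response Medium.
Plant 1 against Medium: payoffs 11, 5, 1, 7 → best response Idle.
Plant 1 against High: payoffs 10, 11, 7, 8 → best response Low.
Plant 1 against Max: payoffs 9, 2, 0, 4 → best response Idle.
Plant 2 against Idle: payoffs 3, 11, 0, 7, 4 → best response Low.
Plant 2 against Low: payoffs 9, 0, 8, 7, 4 → best response Idle.
Plant 2 against Medium: payoffs 4, 5, 12, 0, 1 → best response Medium.
Plant 2 against High: payoffs 6, 0, 12, 3, 5 → best response Medium.
No profile is a mutual best response for all players.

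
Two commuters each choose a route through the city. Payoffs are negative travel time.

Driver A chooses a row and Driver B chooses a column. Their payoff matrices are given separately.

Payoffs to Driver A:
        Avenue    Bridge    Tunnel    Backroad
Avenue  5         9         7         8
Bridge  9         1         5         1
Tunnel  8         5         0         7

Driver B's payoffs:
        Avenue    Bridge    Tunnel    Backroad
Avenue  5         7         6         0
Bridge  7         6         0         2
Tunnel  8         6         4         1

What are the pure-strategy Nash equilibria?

Mark each player's best response to every combination of opponents' strategies; a profile where every player is best-responding is a pure Nash equilibrium.
Driver A against Avenue: payoffs 5, 9, 8 → best response Bridge.
Driver A against Bridge: payoffs 9, 1, 5 → best response Avenue.
Driver A against Tunnel: payoffs 7, 5, 0 → best response Avenue.
Driver A against Backroad: payoffs 8, 1, 7 → best response Avenue.
Driver B against Avenue: payoffs 5, 7, 6, 0 → best response Bridge.
Driver B against Bridge: payoffs 7, 6, 0, 2 → best response Avenue.
Driver B against Tunnel: payoffs 8, 6, 4, 1 → best response Avenue.
Mutual best responses: (Avenue, Bridge); (Bridge, Avenue).

(Avenue, Bridge) and (Bridge, Avenue)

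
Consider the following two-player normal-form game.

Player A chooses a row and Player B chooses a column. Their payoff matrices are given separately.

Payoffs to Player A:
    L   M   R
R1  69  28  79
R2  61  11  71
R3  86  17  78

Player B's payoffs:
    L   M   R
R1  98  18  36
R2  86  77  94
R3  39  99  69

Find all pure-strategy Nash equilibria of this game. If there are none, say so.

Mark each player's best response to every combination of opponents' strategies; a profile where every player is best-responding is a pure Nash equilibrium.
Player A against L: payoffs 69, 61, 86 → best response R3.
Player A against M: payoffs 28, 11, 17 → best response R1.
Player A against R: payoffs 79, 71, 78 → best response R1.
Player B against R1: payoffs 98, 18, 36 → best response L.
Player B against R2: payoffs 86, 77, 94 → best response R.
Player B against R3: payoffs 39, 99, 69 → best response M.
No profile is a mutual best response for all players.

There is no pure-strategy Nash equilibrium.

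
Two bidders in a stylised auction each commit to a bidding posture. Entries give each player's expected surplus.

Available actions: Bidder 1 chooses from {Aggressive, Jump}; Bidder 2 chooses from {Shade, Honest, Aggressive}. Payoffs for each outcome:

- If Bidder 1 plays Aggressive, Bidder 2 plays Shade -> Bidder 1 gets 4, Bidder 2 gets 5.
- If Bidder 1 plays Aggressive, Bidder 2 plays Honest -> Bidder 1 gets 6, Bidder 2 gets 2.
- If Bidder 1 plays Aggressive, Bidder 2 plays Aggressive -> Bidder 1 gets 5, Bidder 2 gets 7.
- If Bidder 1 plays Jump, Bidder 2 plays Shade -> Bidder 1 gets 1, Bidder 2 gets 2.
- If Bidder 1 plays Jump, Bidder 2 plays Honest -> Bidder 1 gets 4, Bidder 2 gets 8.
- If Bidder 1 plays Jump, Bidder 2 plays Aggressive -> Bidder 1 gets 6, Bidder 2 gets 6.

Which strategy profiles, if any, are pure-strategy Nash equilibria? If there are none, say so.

This game has no pure Nash equilibrium.

Check each profile: it is a Nash equilibrium iff no player can strictly gain by switching unilaterally.
(Aggressive, Shade): Bidder 2 can switch to Aggressive (5 → 7). Not NE.
(Aggressive, Honest): Bidder 2 can switch to Shade (2 → 5). Not NE.
(Aggressive, Aggressive): Bidder 1 can switch to Jump (5 → 6). Not NE.
(Jump, Shade): Bidder 1 can switch to Aggressive (1 → 4). Not NE.
(Jump, Honest): Bidder 1 can switch to Aggressive (4 → 6). Not NE.
(Jump, Aggressive): Bidder 2 can switch to Honest (6 → 8). Not NE.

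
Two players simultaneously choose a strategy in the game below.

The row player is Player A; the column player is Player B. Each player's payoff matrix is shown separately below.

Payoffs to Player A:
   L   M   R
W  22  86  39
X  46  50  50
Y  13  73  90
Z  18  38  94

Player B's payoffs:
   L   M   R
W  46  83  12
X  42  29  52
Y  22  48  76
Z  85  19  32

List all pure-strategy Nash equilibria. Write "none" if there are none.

The unique pure-strategy Nash equilibrium is (W, M).

Player A against L: payoffs 22, 46, 13, 18 → best response X.
Player A against M: payoffs 86, 50, 73, 38 → best response W.
Player A against R: payoffs 39, 50, 90, 94 → best response Z.
Player B against W: payoffs 46, 83, 12 → best response M.
Player B against X: payoffs 42, 29, 52 → best response R.
Player B against Y: payoffs 22, 48, 76 → best response R.
Player B against Z: payoffs 85, 19, 32 → best response L.
Mutual best responses: (W, M).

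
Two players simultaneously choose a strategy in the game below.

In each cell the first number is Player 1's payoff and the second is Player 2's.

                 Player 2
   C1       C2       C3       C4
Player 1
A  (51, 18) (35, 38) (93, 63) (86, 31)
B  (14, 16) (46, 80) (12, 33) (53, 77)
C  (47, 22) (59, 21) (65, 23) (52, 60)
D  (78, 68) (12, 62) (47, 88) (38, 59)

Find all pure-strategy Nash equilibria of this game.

(A, C3)

Player 1 against C1: payoffs 51, 14, 47, 78 → best response D.
Player 1 against C2: payoffs 35, 46, 59, 12 → best response C.
Player 1 against C3: payoffs 93, 12, 65, 47 → best response A.
Player 1 against C4: payoffs 86, 53, 52, 38 → best response A.
Player 2 against A: payoffs 18, 38, 63, 31 → best response C3.
Player 2 against B: payoffs 16, 80, 33, 77 → best response C2.
Player 2 against C: payoffs 22, 21, 23, 60 → best response C4.
Player 2 against D: payoffs 68, 62, 88, 59 → best response C3.
Mutual best responses: (A, C3).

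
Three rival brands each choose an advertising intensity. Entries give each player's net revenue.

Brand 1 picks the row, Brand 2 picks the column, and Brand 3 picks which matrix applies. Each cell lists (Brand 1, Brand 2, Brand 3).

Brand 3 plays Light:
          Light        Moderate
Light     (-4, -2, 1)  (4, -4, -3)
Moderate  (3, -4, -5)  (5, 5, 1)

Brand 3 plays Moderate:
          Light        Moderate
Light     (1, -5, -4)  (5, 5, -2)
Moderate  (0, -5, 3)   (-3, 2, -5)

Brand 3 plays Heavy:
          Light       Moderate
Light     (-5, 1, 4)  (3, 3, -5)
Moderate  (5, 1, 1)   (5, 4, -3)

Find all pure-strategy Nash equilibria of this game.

(Light, Moderate, Moderate) and (Moderate, Moderate, Light)

(Light, Light, Light): Brand 1 can switch to Moderate (-4 → 3). Not NE.
(Light, Light, Moderate): Brand 2 can switch to Moderate (-5 → 5). Not NE.
(Light, Light, Heavy): Brand 1 can switch to Moderate (-5 → 5). Not NE.
(Light, Moderate, Light): Brand 1 can switch to Moderate (4 → 5). Not NE.
(Light, Moderate, Moderate): Brand 1 gets 5, best alternative -3; Brand 2 gets 5, best alternative -5; Brand 3 gets -2, best alternative -3. No profitable deviation — NE.
(Light, Moderate, Heavy): Brand 1 can switch to Moderate (3 → 5). Not NE.
(Moderate, Light, Light): Brand 2 can switch to Moderate (-4 → 5). Not NE.
(Moderate, Light, Moderate): Brand 1 can switch to Light (0 → 1). Not NE.
(Moderate, Light, Heavy): Brand 2 can switch to Moderate (1 → 4). Not NE.
(Moderate, Moderate, Light): Brand 1 gets 5, best alternative 4; Brand 2 gets 5, best alternative -4; Brand 3 gets 1, best alternative -3. No profitable deviation — NE.
(Moderate, Moderate, Moderate): Brand 1 can switch to Light (-3 → 5). Not NE.
(Moderate, Moderate, Heavy): Brand 3 can switch to Light (-3 → 1). Not NE.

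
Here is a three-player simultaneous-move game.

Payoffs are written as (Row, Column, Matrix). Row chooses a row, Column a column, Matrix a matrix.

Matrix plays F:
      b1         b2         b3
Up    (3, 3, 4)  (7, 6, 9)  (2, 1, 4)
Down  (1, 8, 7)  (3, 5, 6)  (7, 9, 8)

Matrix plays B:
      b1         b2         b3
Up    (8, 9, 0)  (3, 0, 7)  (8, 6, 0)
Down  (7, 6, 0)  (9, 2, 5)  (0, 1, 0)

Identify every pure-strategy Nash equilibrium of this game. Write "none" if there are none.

(Up, b1, F): Column can switch to b2 (3 → 6). Not NE.
(Up, b1, B): Matrix can switch to F (0 → 4). Not NE.
(Up, b2, F): Row gets 7, best alternative 3; Column gets 6, best alternative 3; Matrix gets 9, best alternative 7. No profitable deviation — NE.
(Up, b2, B): Row can switch to Down (3 → 9). Not NE.
(Up, b3, F): Row can switch to Down (2 → 7). Not NE.
(Up, b3, B): Column can switch to b1 (6 → 9). Not NE.
(Down, b1, F): Row can switch to Up (1 → 3). Not NE.
(Down, b1, B): Row can switch to Up (7 → 8). Not NE.
(Down, b2, F): Row can switch to Up (3 → 7). Not NE.
(Down, b2, B): Column can switch to b1 (2 → 6). Not NE.
(Down, b3, F): Row gets 7, best alternative 2; Column gets 9, best alternative 8; Matrix gets 8, best alternative 0. No profitable deviation — NE.
(Down, b3, B): Row can switch to Up (0 → 8). Not NE.

The pure Nash equilibria are (Up, b2, F); (Down, b3, F).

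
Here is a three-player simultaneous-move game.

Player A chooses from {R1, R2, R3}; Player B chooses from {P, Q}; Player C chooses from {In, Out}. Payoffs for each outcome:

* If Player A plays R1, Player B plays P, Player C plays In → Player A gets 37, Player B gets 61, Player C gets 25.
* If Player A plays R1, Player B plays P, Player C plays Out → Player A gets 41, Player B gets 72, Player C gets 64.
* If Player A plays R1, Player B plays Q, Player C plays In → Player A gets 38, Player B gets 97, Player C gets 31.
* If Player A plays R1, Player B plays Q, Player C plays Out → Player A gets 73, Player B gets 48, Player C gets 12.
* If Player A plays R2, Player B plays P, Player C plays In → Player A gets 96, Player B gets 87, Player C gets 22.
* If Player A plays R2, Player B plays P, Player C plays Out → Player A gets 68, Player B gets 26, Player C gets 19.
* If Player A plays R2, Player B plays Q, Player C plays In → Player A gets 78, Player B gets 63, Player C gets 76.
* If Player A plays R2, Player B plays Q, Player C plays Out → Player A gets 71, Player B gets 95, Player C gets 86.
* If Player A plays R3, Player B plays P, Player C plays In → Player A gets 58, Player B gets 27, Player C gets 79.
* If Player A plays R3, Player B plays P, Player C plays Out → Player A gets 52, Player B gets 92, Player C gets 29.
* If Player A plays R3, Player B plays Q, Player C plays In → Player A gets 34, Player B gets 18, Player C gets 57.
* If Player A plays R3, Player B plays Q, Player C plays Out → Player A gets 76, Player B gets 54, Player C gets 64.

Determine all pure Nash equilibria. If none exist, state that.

Player A against (P, In): payoffs 37, 96, 58 → best response R2.
Player A against (P, Out): payoffs 41, 68, 52 → best response R2.
Player A against (Q, In): payoffs 38, 78, 34 → best response R2.
Player A against (Q, Out): payoffs 73, 71, 76 → best response R3.
Player B against (R1, In): payoffs 61, 97 → best response Q.
Player B against (R1, Out): payoffs 72, 48 → best response P.
Player B against (R2, In): payoffs 87, 63 → best response P.
Player B against (R2, Out): payoffs 26, 95 → best response Q.
Player B against (R3, In): payoffs 27, 18 → best response P.
Player B against (R3, Out): payoffs 92, 54 → best response P.
Player C against (R1, P): payoffs 25, 64 → best response Out.
Player C against (R1, Q): payoffs 31, 12 → best response In.
Player C against (R2, P): payoffs 22, 19 → best response In.
Player C against (R2, Q): payoffs 76, 86 → best response Out.
Player C against (R3, P): payoffs 79, 29 → best response In.
Player C against (R3, Q): payoffs 57, 64 → best response Out.
Mutual best responses: (R2, P, In).

(R2, P, In)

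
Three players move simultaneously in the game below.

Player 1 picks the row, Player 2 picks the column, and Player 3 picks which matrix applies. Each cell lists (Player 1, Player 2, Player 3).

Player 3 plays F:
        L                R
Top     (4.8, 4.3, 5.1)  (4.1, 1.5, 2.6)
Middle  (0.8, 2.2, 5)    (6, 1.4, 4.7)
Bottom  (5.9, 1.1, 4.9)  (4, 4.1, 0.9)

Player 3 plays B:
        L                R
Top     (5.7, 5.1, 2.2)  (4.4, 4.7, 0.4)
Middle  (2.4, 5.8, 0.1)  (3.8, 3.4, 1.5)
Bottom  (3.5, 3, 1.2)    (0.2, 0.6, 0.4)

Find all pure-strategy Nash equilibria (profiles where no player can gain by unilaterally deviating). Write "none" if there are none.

Mark each player's best response to every combination of opponents' strategies; a profile where every player is best-responding is a pure Nash equilibrium.
Player 1 against (L, F): payoffs 4.8, 0.8, 5.9 → best response Bottom.
Player 1 against (L, B): payoffs 5.7, 2.4, 3.5 → best response Top.
Player 1 against (R, F): payoffs 4.1, 6, 4 → best response Middle.
Player 1 against (R, B): payoffs 4.4, 3.8, 0.2 → best response Top.
Player 2 against (Top, F): payoffs 4.3, 1.5 → best response L.
Player 2 against (Top, B): payoffs 5.1, 4.7 → best response L.
Player 2 against (Middle, F): payoffs 2.2, 1.4 → best response L.
Player 2 against (Middle, B): payoffs 5.8, 3.4 → best response L.
Player 2 against (Bottom, F): payoffs 1.1, 4.1 → best response R.
Player 2 against (Bottom, B): payoffs 3, 0.6 → best response L.
Player 3 against (Top, L): payoffs 5.1, 2.2 → best response F.
Player 3 against (Top, R): payoffs 2.6, 0.4 → best response F.
Player 3 against (Middle, L): payoffs 5, 0.1 → best response F.
Player 3 against (Middle, R): payoffs 4.7, 1.5 → best response F.
Player 3 against (Bottom, L): payoffs 4.9, 1.2 → best response F.
Player 3 against (Bottom, R): payoffs 0.9, 0.4 → best response F.
No profile is a mutual best response for all players.

No pure-strategy Nash equilibrium.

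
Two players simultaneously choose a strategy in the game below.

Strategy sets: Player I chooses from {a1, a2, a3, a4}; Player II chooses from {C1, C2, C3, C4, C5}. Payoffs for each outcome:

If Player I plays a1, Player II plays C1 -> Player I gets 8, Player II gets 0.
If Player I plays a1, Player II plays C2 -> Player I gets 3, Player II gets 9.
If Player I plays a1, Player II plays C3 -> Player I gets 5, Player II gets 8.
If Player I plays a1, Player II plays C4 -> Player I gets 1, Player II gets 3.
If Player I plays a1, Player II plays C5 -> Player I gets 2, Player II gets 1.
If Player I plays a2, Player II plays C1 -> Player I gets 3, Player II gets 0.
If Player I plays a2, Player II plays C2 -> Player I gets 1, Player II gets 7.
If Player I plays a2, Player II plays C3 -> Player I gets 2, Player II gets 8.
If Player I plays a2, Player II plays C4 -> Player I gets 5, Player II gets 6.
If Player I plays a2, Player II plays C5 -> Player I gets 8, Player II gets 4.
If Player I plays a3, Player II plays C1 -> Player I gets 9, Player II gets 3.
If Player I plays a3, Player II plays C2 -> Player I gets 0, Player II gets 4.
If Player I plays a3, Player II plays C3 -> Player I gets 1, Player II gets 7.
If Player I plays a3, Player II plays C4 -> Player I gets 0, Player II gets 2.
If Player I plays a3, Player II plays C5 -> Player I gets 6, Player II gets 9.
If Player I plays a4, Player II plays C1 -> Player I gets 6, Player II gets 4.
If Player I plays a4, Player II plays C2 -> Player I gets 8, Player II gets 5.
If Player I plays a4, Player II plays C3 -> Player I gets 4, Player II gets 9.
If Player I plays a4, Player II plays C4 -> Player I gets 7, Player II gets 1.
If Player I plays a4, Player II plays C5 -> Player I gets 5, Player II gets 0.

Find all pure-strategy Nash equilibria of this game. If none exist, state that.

For each strategy profile, look for a profitable unilateral deviation.
(a1, C1): Player I can switch to a3 (8 → 9). Not NE.
(a1, C2): Player I can switch to a4 (3 → 8). Not NE.
(a1, C3): Player II can switch to C2 (8 → 9). Not NE.
(a1, C4): Player I can switch to a2 (1 → 5). Not NE.
(a1, C5): Player I can switch to a2 (2 → 8). Not NE.
(a2, C1): Player I can switch to a1 (3 → 8). Not NE.
(a2, C2): Player I can switch to a1 (1 → 3). Not NE.
(a2, C3): Player I can switch to a1 (2 → 5). Not NE.
(a2, C4): Player I can switch to a4 (5 → 7). Not NE.
(a2, C5): Player II can switch to C2 (4 → 7). Not NE.
(a3, C1): Player II can switch to C2 (3 → 4). Not NE.
(a3, C2): Player I can switch to a1 (0 → 3). Not NE.
(The remaining 8 profiles each have a profitable deviation by the same check.)

No pure-strategy Nash equilibrium.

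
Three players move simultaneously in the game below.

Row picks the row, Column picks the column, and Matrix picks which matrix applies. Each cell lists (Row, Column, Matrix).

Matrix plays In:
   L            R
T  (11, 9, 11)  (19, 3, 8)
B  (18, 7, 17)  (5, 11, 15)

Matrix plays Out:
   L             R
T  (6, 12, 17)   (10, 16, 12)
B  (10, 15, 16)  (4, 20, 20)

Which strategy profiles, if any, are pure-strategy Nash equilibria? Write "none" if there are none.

The unique pure-strategy Nash equilibrium is (T, R, Out).

Row against (L, In): payoffs 11, 18 → best response B.
Row against (L, Out): payoffs 6, 10 → best response B.
Row against (R, In): payoffs 19, 5 → best response T.
Row against (R, Out): payoffs 10, 4 → best response T.
Column against (T, In): payoffs 9, 3 → best response L.
Column against (T, Out): payoffs 12, 16 → best response R.
Column against (B, In): payoffs 7, 11 → best response R.
Column against (B, Out): payoffs 15, 20 → best response R.
Matrix against (T, L): payoffs 11, 17 → best response Out.
Matrix against (T, R): payoffs 8, 12 → best response Out.
Matrix against (B, L): payoffs 17, 16 → best response In.
Matrix against (B, R): payoffs 15, 20 → best response Out.
Mutual best responses: (T, R, Out).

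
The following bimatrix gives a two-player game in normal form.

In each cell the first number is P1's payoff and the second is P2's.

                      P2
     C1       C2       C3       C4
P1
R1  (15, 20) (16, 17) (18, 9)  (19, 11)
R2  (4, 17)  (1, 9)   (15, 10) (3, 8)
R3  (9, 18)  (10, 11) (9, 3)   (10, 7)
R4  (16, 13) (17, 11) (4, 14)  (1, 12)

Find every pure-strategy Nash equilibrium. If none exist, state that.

There is no pure-strategy Nash equilibrium.

For each strategy profile, look for a profitable unilateral deviation.
(R1, C1): P1 can switch to R4 (15 → 16). Not NE.
(R1, C2): P1 can switch to R4 (16 → 17). Not NE.
(R1, C3): P2 can switch to C1 (9 → 20). Not NE.
(R1, C4): P2 can switch to C1 (11 → 20). Not NE.
(R2, C1): P1 can switch to R1 (4 → 15). Not NE.
(R2, C2): P1 can switch to R1 (1 → 16). Not NE.
(The remaining 10 profiles each have a profitable deviation by the same check.)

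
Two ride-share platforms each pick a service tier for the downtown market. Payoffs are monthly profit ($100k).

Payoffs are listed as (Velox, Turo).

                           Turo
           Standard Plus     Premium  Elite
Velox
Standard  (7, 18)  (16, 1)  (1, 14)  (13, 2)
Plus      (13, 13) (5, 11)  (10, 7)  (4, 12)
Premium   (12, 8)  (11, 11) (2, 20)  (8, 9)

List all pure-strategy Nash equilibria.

Velox against Standard: payoffs 7, 13, 12 → best response Plus.
Velox against Plus: payoffs 16, 5, 11 → best response Standard.
Velox against Premium: payoffs 1, 10, 2 → best response Plus.
Velox against Elite: payoffs 13, 4, 8 → best response Standard.
Turo against Standard: payoffs 18, 1, 14, 2 → best response Standard.
Turo against Plus: payoffs 13, 11, 7, 12 → best response Standard.
Turo against Premium: payoffs 8, 11, 20, 9 → best response Premium.
Mutual best responses: (Plus, Standard).

Pure NE: (Plus, Standard)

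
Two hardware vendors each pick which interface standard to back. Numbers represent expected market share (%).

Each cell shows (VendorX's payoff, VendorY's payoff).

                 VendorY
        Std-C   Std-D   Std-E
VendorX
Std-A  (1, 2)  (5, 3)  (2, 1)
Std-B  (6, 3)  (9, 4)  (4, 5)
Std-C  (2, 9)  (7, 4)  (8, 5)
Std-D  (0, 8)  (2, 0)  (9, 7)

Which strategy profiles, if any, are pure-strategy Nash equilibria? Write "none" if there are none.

This game has no pure Nash equilibrium.

(Std-A, Std-C): VendorX can switch to Std-B (1 → 6). Not NE.
(Std-A, Std-D): VendorX can switch to Std-B (5 → 9). Not NE.
(Std-A, Std-E): VendorX can switch to Std-B (2 → 4). Not NE.
(Std-B, Std-C): VendorY can switch to Std-D (3 → 4). Not NE.
(Std-B, Std-D): VendorY can switch to Std-E (4 → 5). Not NE.
(Std-B, Std-E): VendorX can switch to Std-C (4 → 8). Not NE.
(The remaining 6 profiles each have a profitable deviation by the same check.)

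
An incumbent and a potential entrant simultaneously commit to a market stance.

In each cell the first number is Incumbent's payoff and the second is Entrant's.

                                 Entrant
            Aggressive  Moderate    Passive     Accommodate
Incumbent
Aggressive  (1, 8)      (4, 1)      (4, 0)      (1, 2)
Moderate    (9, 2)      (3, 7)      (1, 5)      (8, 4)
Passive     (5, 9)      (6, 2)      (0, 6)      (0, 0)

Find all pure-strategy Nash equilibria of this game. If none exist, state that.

(Aggressive, Aggressive): Incumbent can switch to Moderate (1 → 9). Not NE.
(Aggressive, Moderate): Incumbent can switch to Passive (4 → 6). Not NE.
(Aggressive, Passive): Entrant can switch to Aggressive (0 → 8). Not NE.
(Aggressive, Accommodate): Incumbent can switch to Moderate (1 → 8). Not NE.
(Moderate, Aggressive): Entrant can switch to Moderate (2 → 7). Not NE.
(Moderate, Moderate): Incumbent can switch to Aggressive (3 → 4). Not NE.
(Moderate, Passive): Incumbent can switch to Aggressive (1 → 4). Not NE.
(Moderate, Accommodate): Entrant can switch to Moderate (4 → 7). Not NE.
(Passive, Aggressive): Incumbent can switch to Moderate (5 → 9). Not NE.
(Passive, Moderate): Entrant can switch to Aggressive (2 → 9). Not NE.
(Passive, Passive): Incumbent can switch to Aggressive (0 → 4). Not NE.
(Passive, Accommodate): Incumbent can switch to Aggressive (0 → 1). Not NE.

There is no pure-strategy Nash equilibrium.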